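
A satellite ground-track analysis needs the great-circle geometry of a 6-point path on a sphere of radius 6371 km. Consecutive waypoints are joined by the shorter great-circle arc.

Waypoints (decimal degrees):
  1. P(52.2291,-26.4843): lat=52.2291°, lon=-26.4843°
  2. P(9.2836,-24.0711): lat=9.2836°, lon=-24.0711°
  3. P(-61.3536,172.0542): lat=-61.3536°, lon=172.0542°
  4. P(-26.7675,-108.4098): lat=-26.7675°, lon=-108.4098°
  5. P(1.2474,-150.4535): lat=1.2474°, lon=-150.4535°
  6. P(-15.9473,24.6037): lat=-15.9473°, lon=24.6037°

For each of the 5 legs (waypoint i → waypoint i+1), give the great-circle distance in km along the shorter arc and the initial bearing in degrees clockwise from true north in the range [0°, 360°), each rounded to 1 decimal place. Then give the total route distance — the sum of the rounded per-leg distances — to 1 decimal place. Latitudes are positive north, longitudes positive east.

Leg 1: dist=4780.3 km, bearing=176.5°
Leg 2: dist=14076.2 km, bearing=189.5°
Leg 3: dist=6868.7 km, bearing=94.8°
Leg 4: dist=5473.5 km, bearing=297.9°
Leg 5: dist=18293.1 km, bearing=161.9°
Total: 49491.8 km

Leg 1: φ1=0.9115698, φ2=0.1620294, Δφ=-0.7495404, Δλ=0.0421183 rad; a=sin²(Δφ/2)+cosφ1·cosφ2·sin²(Δλ/2)=0.1342669958; c=2·atan2(√a, √(1-a))=0.750326891; dist=6371·c=4780.333 ≈ 4780.3 km; running total=4780.3 km
Leg 1 bearing: y=sinΔλ·cosφ2=0.04155433, x=cosφ1·sinφ2-sinφ1·cosφ2·cosΔλ=-0.68061055; θ=atan2(y, x)=176.5062° ≈ 176.5°
Leg 2: φ1=0.1620294, φ2=-1.0708223, Δφ=-1.2328517, Δλ=3.4230322 rad; a=sin²(Δφ/2)+cosφ1·cosφ2·sin²(Δλ/2)=0.7980419984; c=2·atan2(√a, √(1-a))=2.209411365; dist=6371·c=14076.160 ≈ 14076.2 km; running total=18856.5 km
Leg 2 bearing: y=sinΔλ·cosφ2=-0.13314877, x=cosφ1·sinφ2-sinφ1·cosφ2·cosΔλ=-0.79180507; θ=atan2(y, x)=-170.4545° <0 so +360° → 189.5455° ≈ 189.5°
Leg 3: φ1=-1.0708223, φ2=-0.4671810, Δφ=0.6036413, Δλ=-4.8950202 rad; a=sin²(Δφ/2)+cosφ1·cosφ2·sin²(Δλ/2)=0.2635092869; c=2·atan2(√a, √(1-a))=1.078124750; dist=6371·c=6868.733 ≈ 6868.7 km; running total=25725.2 km
Leg 3 bearing: y=sinΔλ·cosφ2=0.87799277, x=cosφ1·sinφ2-sinφ1·cosφ2·cosΔλ=-0.07360204; θ=atan2(y, x)=94.7919° ≈ 94.8°
Leg 4: φ1=-0.4671810, φ2=0.0217712, Δφ=0.4889522, Δλ=-0.7338010 rad; a=sin²(Δφ/2)+cosφ1·cosφ2·sin²(Δλ/2)=0.1734534330; c=2·atan2(√a, √(1-a))=0.859134503; dist=6371·c=5473.546 ≈ 5473.5 km; running total=31198.7 km
Leg 4 bearing: y=sinΔλ·cosφ2=-0.66953851, x=cosφ1·sinφ2-sinφ1·cosφ2·cosΔλ=0.35381852; θ=atan2(y, x)=-62.1457° <0 so +360° → 297.8543° ≈ 297.9°
Leg 5: φ1=0.0217712, φ2=-0.2783329, Δφ=-0.3001041, Δλ=3.0553245 rad; a=sin²(Δφ/2)+cosφ1·cosφ2·sin²(Δλ/2)=0.9818466865; c=2·atan2(√a, √(1-a))=2.871302164; dist=6371·c=18293.066 ≈ 18293.1 km; running total=49491.8 km
Leg 5 bearing: y=sinΔλ·cosφ2=0.08284524, x=cosφ1·sinφ2-sinφ1·cosφ2·cosΔλ=-0.25383410; θ=atan2(y, x)=161.9246° ≈ 161.9°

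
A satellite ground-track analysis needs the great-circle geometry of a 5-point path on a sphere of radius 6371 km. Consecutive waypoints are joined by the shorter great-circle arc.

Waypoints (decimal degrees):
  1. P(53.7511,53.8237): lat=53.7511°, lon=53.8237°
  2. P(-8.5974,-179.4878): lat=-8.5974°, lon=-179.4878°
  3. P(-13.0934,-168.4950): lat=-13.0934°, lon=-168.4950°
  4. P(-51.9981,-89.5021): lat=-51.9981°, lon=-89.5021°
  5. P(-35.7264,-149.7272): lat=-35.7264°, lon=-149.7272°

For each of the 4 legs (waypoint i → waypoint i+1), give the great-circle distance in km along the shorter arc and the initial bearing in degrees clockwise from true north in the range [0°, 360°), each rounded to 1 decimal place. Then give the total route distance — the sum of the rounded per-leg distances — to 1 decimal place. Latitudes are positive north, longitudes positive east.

Leg 1: dist=13123.8 km, bearing=63.9°
Leg 2: dist=1300.1 km, bearing=113.6°
Leg 3: dist=8113.0 km, bearing=140.8°
Leg 4: dist=4992.7 km, bearing=266.6°
Total: 27529.6 km

Leg 1: φ1=0.9381337, φ2=-0.1500529, Δφ=-1.0881866, Δλ=-4.0720539 rad; a=sin²(Δφ/2)+cosφ1·cosφ2·sin²(Δλ/2)=0.7349324341; c=2·atan2(√a, √(1-a))=2.059934016; dist=6371·c=13123.840 ≈ 13123.8 km; running total=13123.8 km
Leg 1 bearing: y=sinΔλ·cosφ2=0.79288481, x=cosφ1·sinφ2-sinφ1·cosφ2·cosΔλ=0.38802150; θ=atan2(y, x)=63.9238° ≈ 63.9°
Leg 2: φ1=-0.1500529, φ2=-0.2285229, Δφ=-0.0784700, Δλ=0.1918606 rad; a=sin²(Δφ/2)+cosφ1·cosφ2·sin²(Δλ/2)=0.0103740915; c=2·atan2(√a, √(1-a))=0.204060435; dist=6371·c=1300.069 ≈ 1300.1 km; running total=14423.9 km
Leg 2 bearing: y=sinΔλ·cosφ2=0.18572821, x=cosφ1·sinφ2-sinφ1·cosφ2·cosΔλ=-0.08106116; θ=atan2(y, x)=113.5789° ≈ 113.6°
Leg 3: φ1=-0.2285229, φ2=-0.9075380, Δφ=-0.6790151, Δλ=1.3786862 rad; a=sin²(Δφ/2)+cosφ1·cosφ2·sin²(Δλ/2)=0.3534959469; c=2·atan2(√a, √(1-a))=1.273424806; dist=6371·c=8112.989 ≈ 8113.0 km; running total=22536.9 km
Leg 3 bearing: y=sinΔλ·cosφ2=0.60436113, x=cosφ1·sinφ2-sinφ1·cosφ2·cosΔλ=-0.74087372; θ=atan2(y, x)=140.7945° ≈ 140.8°
Leg 4: φ1=-0.9075380, φ2=-0.6235433, Δφ=0.2839947, Δλ=-1.0511263 rad; a=sin²(Δφ/2)+cosφ1·cosφ2·sin²(Δλ/2)=0.1458353988; c=2·atan2(√a, √(1-a))=0.783667901; dist=6371·c=4992.748 ≈ 4992.7 km; running total=27529.6 km
Leg 4 bearing: y=sinΔλ·cosφ2=-0.70464131, x=cosφ1·sinφ2-sinφ1·cosφ2·cosΔλ=-0.04183739; θ=atan2(y, x)=-93.3979° <0 so +360° → 266.6021° ≈ 266.6°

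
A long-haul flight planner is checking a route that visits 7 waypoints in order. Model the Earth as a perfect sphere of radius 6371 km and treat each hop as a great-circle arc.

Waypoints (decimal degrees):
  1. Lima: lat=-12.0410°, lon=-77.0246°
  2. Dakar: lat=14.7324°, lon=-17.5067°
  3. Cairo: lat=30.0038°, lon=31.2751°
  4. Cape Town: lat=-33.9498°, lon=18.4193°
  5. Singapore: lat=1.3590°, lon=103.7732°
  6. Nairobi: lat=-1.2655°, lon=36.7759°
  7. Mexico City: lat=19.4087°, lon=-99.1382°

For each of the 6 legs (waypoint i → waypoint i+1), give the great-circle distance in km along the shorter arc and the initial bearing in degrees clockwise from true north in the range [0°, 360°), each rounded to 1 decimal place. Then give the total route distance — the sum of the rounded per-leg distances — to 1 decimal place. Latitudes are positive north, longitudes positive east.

Leg 1: φ1=-0.2101551, φ2=0.2571289, Δφ=0.4672840, Δλ=1.0387833 rad; a=sin²(Δφ/2)+cosφ1·cosφ2·sin²(Δλ/2)=0.2866262250; c=2·atan2(√a, √(1-a))=1.129902982; dist=6371·c=7198.612 ≈ 7198.6 km; running total=7198.6 km
Leg 1 bearing: y=sinΔλ·cosφ2=0.83345564, x=cosφ1·sinφ2-sinφ1·cosφ2·cosΔλ=0.35105303; θ=atan2(y, x)=67.1591° ≈ 67.2°
Leg 2: φ1=0.2571289, φ2=0.5236651, Δφ=0.2665362, Δλ=0.8514030 rad; a=sin²(Δφ/2)+cosφ1·cosφ2·sin²(Δλ/2)=0.1604829585; c=2·atan2(√a, √(1-a))=0.824350266; dist=6371·c=5251.936 ≈ 5251.9 km; running total=12450.5 km
Leg 2 bearing: y=sinΔλ·cosφ2=0.65140425, x=cosφ1·sinφ2-sinφ1·cosφ2·cosΔλ=0.33850439; θ=atan2(y, x)=62.5412° ≈ 62.5°
Leg 3: φ1=0.5236651, φ2=-0.5925358, Δφ=-1.1162009, Δλ=-0.2243760 rad; a=sin²(Δφ/2)+cosφ1·cosφ2·sin²(Δλ/2)=0.2894541330; c=2·atan2(√a, √(1-a))=1.136147691; dist=6371·c=7238.397 ≈ 7238.4 km; running total=19688.9 km
Leg 3 bearing: y=sinΔλ·cosφ2=-0.18456821, x=cosφ1·sinφ2-sinφ1·cosφ2·cosΔλ=-0.88804072; θ=atan2(y, x)=-168.2589° <0 so +360° → 191.7411° ≈ 191.7°
Leg 4: φ1=-0.5925358, φ2=0.0237190, Δφ=0.6162548, Δλ=1.4897066 rad; a=sin²(Δφ/2)+cosφ1·cosφ2·sin²(Δλ/2)=0.4730357412; c=2·atan2(√a, √(1-a))=1.516841635; dist=6371·c=9663.798 ≈ 9663.8 km; running total=29352.7 km
Leg 4 bearing: y=sinΔλ·cosφ2=0.99643367, x=cosφ1·sinφ2-sinφ1·cosφ2·cosΔλ=0.06489728; θ=atan2(y, x)=86.2736° ≈ 86.3°
Leg 5: φ1=0.0237190, φ2=-0.0220871, Δφ=-0.0458062, Δλ=-1.1693235 rad; a=sin²(Δφ/2)+cosφ1·cosφ2·sin²(Δλ/2)=0.3049772467; c=2·atan2(√a, √(1-a))=1.170115314; dist=6371·c=7454.805 ≈ 7454.8 km; running total=36807.5 km
Leg 5 bearing: y=sinΔλ·cosφ2=-0.92026192, x=cosφ1·sinφ2-sinφ1·cosφ2·cosΔλ=-0.03134479; θ=atan2(y, x)=-91.9508° <0 so +360° → 268.0492° ≈ 268.0°
Leg 6: φ1=-0.0220871, φ2=0.3387457, Δφ=0.3608329, Δλ=-2.3721485 rad; a=sin²(Δφ/2)+cosφ1·cosφ2·sin²(Δλ/2)=0.8423260426; c=2·atan2(√a, √(1-a))=2.324922584; dist=6371·c=14812.082 ≈ 14812.1 km; running total=51619.6 km
Leg 6 bearing: y=sinΔλ·cosφ2=-0.65619891, x=cosφ1·sinφ2-sinφ1·cosφ2·cosΔλ=0.31726096; θ=atan2(y, x)=-64.1970° <0 so +360° → 295.8030° ≈ 295.8°

Leg 1: dist=7198.6 km, bearing=67.2°
Leg 2: dist=5251.9 km, bearing=62.5°
Leg 3: dist=7238.4 km, bearing=191.7°
Leg 4: dist=9663.8 km, bearing=86.3°
Leg 5: dist=7454.8 km, bearing=268.0°
Leg 6: dist=14812.1 km, bearing=295.8°
Total: 51619.6 km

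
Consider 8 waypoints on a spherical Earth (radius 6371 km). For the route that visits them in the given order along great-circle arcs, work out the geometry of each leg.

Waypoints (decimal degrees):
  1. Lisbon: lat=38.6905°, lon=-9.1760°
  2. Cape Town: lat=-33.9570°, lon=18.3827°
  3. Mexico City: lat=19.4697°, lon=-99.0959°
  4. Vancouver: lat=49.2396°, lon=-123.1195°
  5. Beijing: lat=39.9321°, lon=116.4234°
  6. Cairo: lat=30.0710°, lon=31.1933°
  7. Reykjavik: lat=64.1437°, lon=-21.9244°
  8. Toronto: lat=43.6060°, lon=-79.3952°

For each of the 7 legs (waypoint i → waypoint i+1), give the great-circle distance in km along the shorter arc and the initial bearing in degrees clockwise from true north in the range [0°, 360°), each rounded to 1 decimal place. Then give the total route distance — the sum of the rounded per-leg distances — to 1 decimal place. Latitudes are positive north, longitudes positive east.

Leg 1: φ1=0.6752766, φ2=-0.5926615, Δφ=-1.2679381, Δλ=0.4809901 rad; a=sin²(Δφ/2)+cosφ1·cosφ2·sin²(Δλ/2)=0.3876041815; c=2·atan2(√a, √(1-a))=1.344067132; dist=6371·c=8563.052 ≈ 8563.1 km; running total=8563.1 km
Leg 1 bearing: y=sinΔλ·cosφ2=0.38375419, x=cosφ1·sinφ2-sinφ1·cosφ2·cosΔλ=-0.89565699; θ=atan2(y, x)=156.8067° ≈ 156.8°
Leg 2: φ1=-0.5926615, φ2=0.3398104, Δφ=0.9324718, Δλ=-2.0503884 rad; a=sin²(Δφ/2)+cosφ1·cosφ2·sin²(Δλ/2)=0.7735084695; c=2·atan2(√a, √(1-a))=2.149592924; dist=6371·c=13695.057 ≈ 13695.1 km; running total=22258.2 km
Leg 2 bearing: y=sinΔλ·cosφ2=-0.83645222, x=cosφ1·sinφ2-sinφ1·cosφ2·cosΔλ=0.03346859; θ=atan2(y, x)=-87.7087° <0 so +360° → 272.2913° ≈ 272.3°
Leg 3: φ1=0.3398104, φ2=0.8593931, Δφ=0.5195828, Δλ=-0.4192909 rad; a=sin²(Δφ/2)+cosφ1·cosφ2·sin²(Δλ/2)=0.0926474974; c=2·atan2(√a, √(1-a))=0.618576035; dist=6371·c=3940.948 ≈ 3940.9 km; running total=26199.1 km
Leg 3 bearing: y=sinΔλ·cosφ2=-0.26580289, x=cosφ1·sinφ2-sinφ1·cosφ2·cosΔλ=0.51536839; θ=atan2(y, x)=-27.2826° <0 so +360° → 332.7174° ≈ 332.7°
Leg 4: φ1=0.8593931, φ2=0.6969466, Δφ=-0.1624465, Δλ=4.1808123 rad; a=sin²(Δφ/2)+cosφ1·cosφ2·sin²(Δλ/2)=0.3837921966; c=2·atan2(√a, √(1-a))=1.336235761; dist=6371·c=8513.158 ≈ 8513.2 km; running total=34712.3 km
Leg 4 bearing: y=sinΔλ·cosφ2=-0.66099333, x=cosφ1·sinφ2-sinφ1·cosφ2·cosΔλ=0.71349198; θ=atan2(y, x)=-42.8126° <0 so +360° → 317.1874° ≈ 317.2°
Leg 5: φ1=0.6969466, φ2=0.5248380, Δφ=-0.1721087, Δλ=-1.4875459 rad; a=sin²(Δφ/2)+cosφ1·cosφ2·sin²(Δλ/2)=0.3115953628; c=2·atan2(√a, √(1-a))=1.184447080; dist=6371·c=7546.112 ≈ 7546.1 km; running total=42258.4 km
Leg 5 bearing: y=sinΔλ·cosφ2=-0.86240797, x=cosφ1·sinφ2-sinφ1·cosφ2·cosΔλ=0.33803440; θ=atan2(y, x)=-68.5965° <0 so +360° → 291.4035° ≈ 291.4°
Leg 6: φ1=0.5248380, φ2=1.1195188, Δφ=0.5946808, Δλ=-0.9270788 rad; a=sin²(Δφ/2)+cosφ1·cosφ2·sin²(Δλ/2)=0.1612869688; c=2·atan2(√a, √(1-a))=0.826538498; dist=6371·c=5265.877 ≈ 5265.9 km; running total=47524.3 km
Leg 6 bearing: y=sinΔλ·cosφ2=-0.34883580, x=cosφ1·sinφ2-sinφ1·cosφ2·cosΔλ=0.64761680; θ=atan2(y, x)=-28.3089° <0 so +360° → 331.6911° ≈ 331.7°
Leg 7: φ1=1.1195188, φ2=0.7610683, Δφ=-0.3584505, Δλ=-1.0030547 rad; a=sin²(Δφ/2)+cosφ1·cosφ2·sin²(Δλ/2)=0.1047697046; c=2·atan2(√a, √(1-a))=0.659235725; dist=6371·c=4199.991 ≈ 4200.0 km; running total=51724.3 km
Leg 7 bearing: y=sinΔλ·cosφ2=-0.61050109, x=cosφ1·sinφ2-sinφ1·cosφ2·cosΔλ=-0.04960322; θ=atan2(y, x)=-94.6451° <0 so +360° → 265.3549° ≈ 265.4°

Leg 1: dist=8563.1 km, bearing=156.8°
Leg 2: dist=13695.1 km, bearing=272.3°
Leg 3: dist=3940.9 km, bearing=332.7°
Leg 4: dist=8513.2 km, bearing=317.2°
Leg 5: dist=7546.1 km, bearing=291.4°
Leg 6: dist=5265.9 km, bearing=331.7°
Leg 7: dist=4200.0 km, bearing=265.4°
Total: 51724.3 km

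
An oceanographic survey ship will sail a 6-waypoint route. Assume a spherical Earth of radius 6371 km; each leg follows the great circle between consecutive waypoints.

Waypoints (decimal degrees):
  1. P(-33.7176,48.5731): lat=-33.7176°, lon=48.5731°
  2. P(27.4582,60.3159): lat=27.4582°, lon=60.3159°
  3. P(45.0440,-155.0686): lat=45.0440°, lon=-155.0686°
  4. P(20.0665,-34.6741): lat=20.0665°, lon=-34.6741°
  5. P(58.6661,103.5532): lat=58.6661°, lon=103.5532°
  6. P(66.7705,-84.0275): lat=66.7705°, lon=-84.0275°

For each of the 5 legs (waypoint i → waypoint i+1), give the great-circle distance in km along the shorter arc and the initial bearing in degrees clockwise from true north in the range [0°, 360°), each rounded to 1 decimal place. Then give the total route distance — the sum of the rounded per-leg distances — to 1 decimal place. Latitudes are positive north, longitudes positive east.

Leg 1: φ1=-0.5884831, φ2=0.4792360, Δφ=1.0677191, Δλ=0.2049505 rad; a=sin²(Δφ/2)+cosφ1·cosφ2·sin²(Δλ/2)=0.2666617512; c=2·atan2(√a, √(1-a))=1.085267089; dist=6371·c=6914.237 ≈ 6914.2 km; running total=6914.2 km
Leg 1 bearing: y=sinΔλ·cosφ2=0.18059182, x=cosφ1·sinφ2-sinφ1·cosφ2·cosΔλ=0.86579423; θ=atan2(y, x)=11.7821° ≈ 11.8°
Leg 2: φ1=0.4792360, φ2=0.7861661, Δφ=0.3069301, Δλ=-3.7591687 rad; a=sin²(Δφ/2)+cosφ1·cosφ2·sin²(Δλ/2)=0.5924292859; c=2·atan2(√a, √(1-a))=1.756724279; dist=6371·c=11192.090 ≈ 11192.1 km; running total=18106.3 km
Leg 2 bearing: y=sinΔλ·cosφ2=0.40914314, x=cosφ1·sinφ2-sinφ1·cosφ2·cosΔλ=0.89354865; θ=atan2(y, x)=24.6024° ≈ 24.6°
Leg 3: φ1=0.7861661, φ2=0.3502265, Δφ=-0.4359396, Δλ=2.1012804 rad; a=sin²(Δφ/2)+cosφ1·cosφ2·sin²(Δλ/2)=0.5464916271; c=2·atan2(√a, √(1-a))=1.663914092; dist=6371·c=10600.797 ≈ 10600.8 km; running total=28707.1 km
Leg 3 bearing: y=sinΔλ·cosφ2=0.81020042, x=cosφ1·sinφ2-sinφ1·cosφ2·cosΔλ=0.57873085; θ=atan2(y, x)=54.4616° ≈ 54.5°
Leg 4: φ1=0.3502265, φ2=1.0239166, Δφ=0.6736901, Δλ=2.4125215 rad; a=sin²(Δφ/2)+cosφ1·cosφ2·sin²(Δλ/2)=0.5356096746; c=2·atan2(√a, √(1-a))=1.642076020; dist=6371·c=10461.666 ≈ 10461.7 km; running total=39168.8 km
Leg 4 bearing: y=sinΔλ·cosφ2=0.34642851, x=cosφ1·sinφ2-sinφ1·cosφ2·cosΔλ=0.93536896; θ=atan2(y, x)=20.3229° ≈ 20.3°
Leg 5: φ1=1.0239166, φ2=1.1653651, Δφ=0.1414485, Δλ=-3.2739008 rad; a=sin²(Δφ/2)+cosφ1·cosφ2·sin²(Δλ/2)=0.2092028173; c=2·atan2(√a, √(1-a))=0.950109072; dist=6371·c=6053.145 ≈ 6053.1 km; running total=45221.9 km
Leg 5 bearing: y=sinΔλ·cosφ2=0.05203222, x=cosφ1·sinφ2-sinφ1·cosφ2·cosΔλ=0.81181318; θ=atan2(y, x)=3.6673° ≈ 3.7°

Leg 1: dist=6914.2 km, bearing=11.8°
Leg 2: dist=11192.1 km, bearing=24.6°
Leg 3: dist=10600.8 km, bearing=54.5°
Leg 4: dist=10461.7 km, bearing=20.3°
Leg 5: dist=6053.1 km, bearing=3.7°
Total: 45221.9 km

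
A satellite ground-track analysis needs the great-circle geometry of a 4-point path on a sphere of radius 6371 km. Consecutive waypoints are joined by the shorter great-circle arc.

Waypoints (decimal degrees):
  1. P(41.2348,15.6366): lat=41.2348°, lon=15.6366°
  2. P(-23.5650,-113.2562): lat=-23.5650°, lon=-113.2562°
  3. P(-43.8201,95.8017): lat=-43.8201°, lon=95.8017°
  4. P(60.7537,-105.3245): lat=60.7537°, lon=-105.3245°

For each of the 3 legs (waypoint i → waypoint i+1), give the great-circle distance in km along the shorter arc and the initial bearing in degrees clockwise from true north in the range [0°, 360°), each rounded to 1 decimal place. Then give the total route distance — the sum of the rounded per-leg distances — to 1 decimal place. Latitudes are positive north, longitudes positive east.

Leg 1: dist=14914.7 km, bearing=276.3°
Leg 2: dist=11957.4 km, bearing=201.6°
Leg 3: dist=17668.8 km, bearing=29.3°
Total: 44540.9 km

Leg 1: φ1=0.7196830, φ2=-0.4112868, Δφ=-1.1309699, Δλ=-2.2496037 rad; a=sin²(Δφ/2)+cosφ1·cosφ2·sin²(Δλ/2)=0.8481541842; c=2·atan2(√a, √(1-a))=2.341037513; dist=6371·c=14914.74999 ≈ 14914.7 km; running total=14914.7 km
Leg 1 bearing: y=sinΔλ·cosφ2=-0.71341554, x=cosφ1·sinφ2-sinφ1·cosφ2·cosΔλ=0.07869517; θ=atan2(y, x)=-83.7053° <0 so +360° → 276.2947° ≈ 276.3°
Leg 2: φ1=-0.4112868, φ2=-0.7648050, Δφ=-0.3535182, Δλ=3.6487487 rad; a=sin²(Δφ/2)+cosφ1·cosφ2·sin²(Δλ/2)=0.6506455445; c=2·atan2(√a, √(1-a))=1.876842698; dist=6371·c=11957.365 ≈ 11957.4 km; running total=26872.1 km
Leg 2 bearing: y=sinΔλ·cosφ2=-0.35043609, x=cosφ1·sinφ2-sinφ1·cosφ2·cosΔλ=-0.88680225; θ=atan2(y, x)=-158.4376° <0 so +360° → 201.5624° ≈ 201.6°
Leg 3: φ1=-0.7648050, φ2=1.0603521, Δφ=1.8251571, Δλ=-3.5103144 rad; a=sin²(Δφ/2)+cosφ1·cosφ2·sin²(Δλ/2)=0.9664752300; c=2·atan2(√a, √(1-a))=2.773319640; dist=6371·c=17668.819 ≈ 17668.8 km; running total=44540.9 km
Leg 3 bearing: y=sinΔλ·cosφ2=0.17609022, x=cosφ1·sinφ2-sinφ1·cosφ2·cosΔλ=0.31399948; θ=atan2(y, x)=29.2836° ≈ 29.3°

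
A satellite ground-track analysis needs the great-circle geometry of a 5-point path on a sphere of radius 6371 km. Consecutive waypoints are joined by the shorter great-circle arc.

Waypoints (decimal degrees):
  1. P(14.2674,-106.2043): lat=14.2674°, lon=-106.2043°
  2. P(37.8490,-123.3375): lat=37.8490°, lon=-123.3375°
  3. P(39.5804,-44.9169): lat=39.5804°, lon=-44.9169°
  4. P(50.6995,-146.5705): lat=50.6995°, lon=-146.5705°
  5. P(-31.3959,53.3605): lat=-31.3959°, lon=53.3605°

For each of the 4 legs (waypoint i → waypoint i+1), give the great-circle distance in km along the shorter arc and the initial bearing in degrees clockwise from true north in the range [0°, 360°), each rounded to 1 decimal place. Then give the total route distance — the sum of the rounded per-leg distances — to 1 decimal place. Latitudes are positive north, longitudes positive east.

Leg 1: dist=3119.1 km, bearing=330.4°
Leg 2: dist=6574.8 km, bearing=61.6°
Leg 3: dist=7424.3 km, bearing=317.5°
Leg 4: dist=17313.0 km, bearing=315.0°
Total: 34431.2 km

Leg 1: φ1=0.2490131, φ2=0.6605897, Δφ=0.4115766, Δλ=-0.2990308 rad; a=sin²(Δφ/2)+cosφ1·cosφ2·sin²(Δλ/2)=0.0587348870; c=2·atan2(√a, √(1-a))=0.489580463; dist=6371·c=3119.117 ≈ 3119.1 km; running total=3119.1 km
Leg 1 bearing: y=sinΔλ·cosφ2=-0.23262051, x=cosφ1·sinφ2-sinφ1·cosφ2·cosΔλ=0.40869071; θ=atan2(y, x)=-29.6479° <0 so +360° → 330.3521° ≈ 330.4°
Leg 2: φ1=0.6605897, φ2=0.6908083, Δφ=0.0302186, Δλ=1.3686977 rad; a=sin²(Δφ/2)+cosφ1·cosφ2·sin²(Δλ/2)=0.2434446210; c=2·atan2(√a, √(1-a))=1.031991216; dist=6371·c=6574.816 ≈ 6574.8 km; running total=9693.9 km
Leg 2 bearing: y=sinΔλ·cosφ2=0.75504493, x=cosφ1·sinφ2-sinφ1·cosφ2·cosΔλ=0.40819665; θ=atan2(y, x)=61.6032° ≈ 61.6°
Leg 3: φ1=0.6908083, φ2=0.8848732, Δφ=0.1940649, Δλ=-1.7741900 rad; a=sin²(Δφ/2)+cosφ1·cosφ2·sin²(Δλ/2)=0.3027755281; c=2·atan2(√a, √(1-a))=1.165328232; dist=6371·c=7424.306 ≈ 7424.3 km; running total=17118.2 km
Leg 3 bearing: y=sinΔλ·cosφ2=-0.62033142, x=cosφ1·sinφ2-sinφ1·cosφ2·cosΔλ=0.67793728; θ=atan2(y, x)=-42.4594° <0 so +360° → 317.5406° ≈ 317.5°
Leg 4: φ1=0.8848732, φ2=-0.5479618, Δφ=-1.4328350, Δλ=3.4894542 rad; a=sin²(Δφ/2)+cosφ1·cosφ2·sin²(Δλ/2)=0.9556985946; c=2·atan2(√a, √(1-a))=2.717462853; dist=6371·c=17312.956 ≈ 17313.0 km; running total=34431.2 km
Leg 4 bearing: y=sinΔλ·cosφ2=-0.29097814, x=cosφ1·sinφ2-sinφ1·cosφ2·cosΔλ=0.29101011; θ=atan2(y, x)=-44.9969° <0 so +360° → 315.0031° ≈ 315.0°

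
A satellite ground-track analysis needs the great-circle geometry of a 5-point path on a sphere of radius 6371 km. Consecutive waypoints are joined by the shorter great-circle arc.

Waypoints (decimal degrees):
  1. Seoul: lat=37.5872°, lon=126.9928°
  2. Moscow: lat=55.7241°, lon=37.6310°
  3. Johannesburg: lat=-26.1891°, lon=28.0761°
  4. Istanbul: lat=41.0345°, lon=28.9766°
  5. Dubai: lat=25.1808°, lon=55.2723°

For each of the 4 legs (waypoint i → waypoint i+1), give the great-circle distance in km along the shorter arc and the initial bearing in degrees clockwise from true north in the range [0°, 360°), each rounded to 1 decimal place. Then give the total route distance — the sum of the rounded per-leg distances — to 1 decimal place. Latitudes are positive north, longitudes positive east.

Leg 1: φ1=0.6560204, φ2=0.9725690, Δφ=0.3165486, Δλ=-1.5596576 rad; a=sin²(Δφ/2)+cosφ1·cosφ2·sin²(Δλ/2)=0.2454954861; c=2·atan2(√a, √(1-a))=1.036763203; dist=6371·c=6605.218 ≈ 6605.2 km; running total=6605.2 km
Leg 1 bearing: y=sinΔλ·cosφ2=-0.56314359, x=cosφ1·sinφ2-sinφ1·cosφ2·cosΔλ=0.65098319; θ=atan2(y, x)=-40.8620° <0 so +360° → 319.1380° ≈ 319.1°
Leg 2: φ1=0.9725690, φ2=-0.4570860, Δφ=-1.4296550, Δλ=-0.1667645 rad; a=sin²(Δφ/2)+cosφ1·cosφ2·sin²(Δλ/2)=0.4331688847; c=2·atan2(√a, √(1-a))=1.436732870; dist=6371·c=9153.425 ≈ 9153.4 km; running total=15758.6 km
Leg 2 bearing: y=sinΔλ·cosφ2=-0.14895217, x=cosφ1·sinφ2-sinφ1·cosφ2·cosΔλ=-0.97976919; θ=atan2(y, x)=-171.3556° <0 so +360° → 188.6444° ≈ 188.6°
Leg 3: φ1=-0.4570860, φ2=0.7161871, Δφ=1.1732732, Δλ=0.0157167 rad; a=sin²(Δφ/2)+cosφ1·cosφ2·sin²(Δλ/2)=0.3064738787; c=2·atan2(√a, √(1-a))=1.173363821; dist=6371·c=7475.501 ≈ 7475.5 km; running total=23234.1 km
Leg 3 bearing: y=sinΔλ·cosφ2=0.01185484, x=cosφ1·sinφ2-sinφ1·cosφ2·cosΔλ=0.92198157; θ=atan2(y, x)=0.7367° ≈ 0.7°
Leg 4: φ1=0.7161871, φ2=0.4394879, Δφ=-0.2766993, Δλ=0.4589465 rad; a=sin²(Δφ/2)+cosφ1·cosφ2·sin²(Δλ/2)=0.0543382824; c=2·atan2(√a, √(1-a))=0.470540363; dist=6371·c=2997.813 ≈ 2997.8 km; running total=26231.9 km
Leg 4 bearing: y=sinΔλ·cosφ2=0.40090511, x=cosφ1·sinφ2-sinφ1·cosφ2·cosΔλ=-0.21170175; θ=atan2(y, x)=117.8367° ≈ 117.8°

Leg 1: dist=6605.2 km, bearing=319.1°
Leg 2: dist=9153.4 km, bearing=188.6°
Leg 3: dist=7475.5 km, bearing=0.7°
Leg 4: dist=2997.8 km, bearing=117.8°
Total: 26231.9 km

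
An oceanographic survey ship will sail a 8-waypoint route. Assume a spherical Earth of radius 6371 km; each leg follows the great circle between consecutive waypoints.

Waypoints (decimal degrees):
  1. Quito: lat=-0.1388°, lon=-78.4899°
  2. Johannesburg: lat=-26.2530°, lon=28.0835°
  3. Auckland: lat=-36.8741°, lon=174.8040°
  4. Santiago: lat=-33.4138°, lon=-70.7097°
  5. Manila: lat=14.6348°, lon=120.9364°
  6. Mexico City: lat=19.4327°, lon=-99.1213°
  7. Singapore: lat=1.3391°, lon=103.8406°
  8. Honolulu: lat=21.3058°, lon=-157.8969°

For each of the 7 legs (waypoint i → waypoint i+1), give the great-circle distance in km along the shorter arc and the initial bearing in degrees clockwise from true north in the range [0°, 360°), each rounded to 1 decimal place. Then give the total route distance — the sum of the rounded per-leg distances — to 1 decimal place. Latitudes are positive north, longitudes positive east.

Leg 1: φ1=-0.0024225, φ2=-0.4582013, Δφ=-0.4557788, Δλ=1.8600567 rad; a=sin²(Δφ/2)+cosφ1·cosφ2·sin²(Δλ/2)=0.6273740670; c=2·atan2(√a, √(1-a))=1.828383562; dist=6371·c=11648.632 ≈ 11648.6 km; running total=11648.6 km
Leg 1 bearing: y=sinΔλ·cosφ2=0.85959006, x=cosφ1·sinφ2-sinφ1·cosφ2·cosΔλ=-0.44295408; θ=atan2(y, x)=117.2624° ≈ 117.3°
Leg 2: φ1=-0.4582013, φ2=-0.6435745, Δφ=-0.1853732, Δλ=2.5607558 rad; a=sin²(Δφ/2)+cosφ1·cosφ2·sin²(Δλ/2)=0.6671776733; c=2·atan2(√a, √(1-a))=1.911717453; dist=6371·c=12179.552 ≈ 12179.6 km; running total=23828.2 km
Leg 2 bearing: y=sinΔλ·cosφ2=0.43895484, x=cosφ1·sinφ2-sinφ1·cosφ2·cosΔλ=-0.83398150; θ=atan2(y, x)=152.2405° ≈ 152.2°
Leg 3: φ1=-0.6435745, φ2=-0.5831808, Δφ=0.0603936, Δλ=-4.2850224 rad; a=sin²(Δφ/2)+cosφ1·cosφ2·sin²(Δλ/2)=0.4731593499; c=2·atan2(√a, √(1-a))=1.517089211; dist=6371·c=9665.375 ≈ 9665.4 km; running total=33493.6 km
Leg 3 bearing: y=sinΔλ·cosφ2=0.75964130, x=cosφ1·sinφ2-sinφ1·cosφ2·cosΔλ=-0.64812299; θ=atan2(y, x)=130.4707° ≈ 130.5°
Leg 4: φ1=-0.5831808, φ2=0.2554254, Δφ=0.8386063, Δλ=3.3448554 rad; a=sin²(Δφ/2)+cosφ1·cosφ2·sin²(Δλ/2)=0.9650703384; c=2·atan2(√a, √(1-a))=2.765592089; dist=6371·c=17619.587 ≈ 17619.6 km; running total=51113.2 km
Leg 4 bearing: y=sinΔλ·cosφ2=-0.19531666, x=cosφ1·sinφ2-sinφ1·cosφ2·cosΔλ=-0.31094972; θ=atan2(y, x)=-147.8659° <0 so +360° → 212.1341° ≈ 212.1°
Leg 5: φ1=0.2554254, φ2=0.3391646, Δφ=0.0837392, Δλ=-3.8407314 rad; a=sin²(Δφ/2)+cosφ1·cosφ2·sin²(Δλ/2)=0.8071587478; c=2·atan2(√a, √(1-a))=2.232317042; dist=6371·c=14222.092 ≈ 14222.1 km; running total=65335.3 km
Leg 5 bearing: y=sinΔλ·cosφ2=0.60689708, x=cosφ1·sinφ2-sinφ1·cosφ2·cosΔλ=0.50427170; θ=atan2(y, x)=50.2768° ≈ 50.3°
Leg 6: φ1=0.3391646, φ2=0.0233717, Δφ=-0.3157929, Δλ=3.5423534 rad; a=sin²(Δφ/2)+cosφ1·cosφ2·sin²(Δλ/2)=0.9301495189; c=2·atan2(√a, √(1-a))=2.606652300; dist=6371·c=16606.982 ≈ 16607.0 km; running total=81942.3 km
Leg 6 bearing: y=sinΔλ·cosφ2=-0.39001239, x=cosφ1·sinφ2-sinφ1·cosφ2·cosΔλ=0.32829240; θ=atan2(y, x)=-49.9110° <0 so +360° → 310.0890° ≈ 310.1°
Leg 7: φ1=0.0233717, φ2=0.3718564, Δφ=0.3484847, Δλ=-4.5681812 rad; a=sin²(Δφ/2)+cosφ1·cosφ2·sin²(Δλ/2)=0.5626794461; c=2·atan2(√a, √(1-a))=1.696485896; dist=6371·c=10808.312 ≈ 10808.3 km; running total=92750.6 km
Leg 7 bearing: y=sinΔλ·cosφ2=0.92198393, x=cosφ1·sinφ2-sinφ1·cosφ2·cosΔλ=0.36637519; θ=atan2(y, x)=68.3283° ≈ 68.3°

Leg 1: dist=11648.6 km, bearing=117.3°
Leg 2: dist=12179.6 km, bearing=152.2°
Leg 3: dist=9665.4 km, bearing=130.5°
Leg 4: dist=17619.6 km, bearing=212.1°
Leg 5: dist=14222.1 km, bearing=50.3°
Leg 6: dist=16607.0 km, bearing=310.1°
Leg 7: dist=10808.3 km, bearing=68.3°
Total: 92750.6 km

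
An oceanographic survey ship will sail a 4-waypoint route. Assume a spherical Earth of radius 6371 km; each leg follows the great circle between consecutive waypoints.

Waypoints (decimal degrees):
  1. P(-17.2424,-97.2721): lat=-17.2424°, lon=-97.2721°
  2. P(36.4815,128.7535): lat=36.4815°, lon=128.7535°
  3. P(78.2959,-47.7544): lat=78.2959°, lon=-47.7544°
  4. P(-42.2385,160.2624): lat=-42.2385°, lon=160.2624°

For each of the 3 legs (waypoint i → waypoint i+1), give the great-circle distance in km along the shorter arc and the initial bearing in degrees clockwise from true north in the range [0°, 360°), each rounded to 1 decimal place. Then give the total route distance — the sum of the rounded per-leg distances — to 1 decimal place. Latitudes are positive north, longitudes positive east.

Leg 1: dist=15032.3 km, bearing=304.8°
Leg 2: dist=7250.3 km, bearing=359.2°
Leg 3: dist=15818.9 km, bearing=325.4°
Total: 38101.5 km

Leg 1: φ1=-0.3009367, φ2=0.6367223, Δφ=0.9376589, Δλ=3.9448909 rad; a=sin²(Δφ/2)+cosφ1·cosφ2·sin²(Δλ/2)=0.8547143226; c=2·atan2(√a, √(1-a))=2.359483517; dist=6371·c=15032.269 ≈ 15032.3 km; running total=15032.3 km
Leg 1 bearing: y=sinΔλ·cosφ2=-0.57863386, x=cosφ1·sinφ2-sinφ1·cosφ2·cosΔλ=0.40236035; θ=atan2(y, x)=-55.1867° <0 so +360° → 304.8133° ≈ 304.8°
Leg 2: φ1=0.6367223, φ2=1.3665212, Δφ=0.7297990, Δλ=-3.0806440 rad; a=sin²(Δφ/2)+cosφ1·cosφ2·sin²(Δλ/2)=0.2903015807; c=2·atan2(√a, √(1-a))=1.138015528; dist=6371·c=7250.297 ≈ 7250.3 km; running total=22282.6 km
Leg 2 bearing: y=sinΔλ·cosφ2=-0.01235623, x=cosφ1·sinφ2-sinφ1·cosφ2·cosΔλ=0.90771891; θ=atan2(y, x)=-0.7799° <0 so +360° → 359.2201° ≈ 359.2°
Leg 3: φ1=1.3665212, φ2=-0.7372009, Δφ=-2.1037221, Δλ=3.6305781 rad; a=sin²(Δφ/2)+cosφ1·cosφ2·sin²(Δλ/2)=0.8954137065; c=2·atan2(√a, √(1-a))=2.482956041; dist=6371·c=15818.913 ≈ 15818.9 km; running total=38101.5 km
Leg 3 bearing: y=sinΔλ·cosφ2=-0.34776637, x=cosφ1·sinφ2-sinφ1·cosφ2·cosΔλ=0.50363733; θ=atan2(y, x)=-34.6254° <0 so +360° → 325.3746° ≈ 325.4°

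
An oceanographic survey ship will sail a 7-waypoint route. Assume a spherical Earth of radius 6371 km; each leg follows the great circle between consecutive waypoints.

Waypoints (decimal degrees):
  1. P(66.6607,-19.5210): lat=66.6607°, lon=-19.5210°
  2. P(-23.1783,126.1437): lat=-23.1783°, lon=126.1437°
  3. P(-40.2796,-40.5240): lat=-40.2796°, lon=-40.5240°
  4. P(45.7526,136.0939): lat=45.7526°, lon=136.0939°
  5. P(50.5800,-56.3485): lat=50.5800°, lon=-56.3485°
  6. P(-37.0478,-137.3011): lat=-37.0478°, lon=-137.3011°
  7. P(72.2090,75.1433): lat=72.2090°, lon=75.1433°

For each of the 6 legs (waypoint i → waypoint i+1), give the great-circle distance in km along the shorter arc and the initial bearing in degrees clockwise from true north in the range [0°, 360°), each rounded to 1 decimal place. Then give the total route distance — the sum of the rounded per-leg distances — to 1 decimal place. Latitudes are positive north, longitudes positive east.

Leg 1: dist=14617.9 km, bearing=43.8°
Leg 2: dist=12825.0 km, bearing=191.2°
Leg 3: dist=19347.4 km, bearing=23.2°
Leg 4: dist=9236.6 km, bearing=7.9°
Leg 5: dist=12530.4 km, bearing=238.7°
Leg 6: dist=15702.1 km, bearing=344.8°
Total: 84259.4 km

Leg 1: φ1=1.1634487, φ2=-0.4045377, Δφ=-1.5679863, Δλ=2.5423286 rad; a=sin²(Δφ/2)+cosφ1·cosφ2·sin²(Δλ/2)=0.8310623245; c=2·atan2(√a, √(1-a))=2.294446706; dist=6371·c=14617.920 ≈ 14617.9 km; running total=14617.9 km
Leg 1 bearing: y=sinΔλ·cosφ2=0.51850853, x=cosφ1·sinφ2-sinφ1·cosφ2·cosΔλ=0.54105439; θ=atan2(y, x)=43.7810° ≈ 43.8°
Leg 2: φ1=-0.4045377, φ2=-0.7030116, Δφ=-0.2984740, Δλ=-2.9089001 rad; a=sin²(Δφ/2)+cosφ1·cosφ2·sin²(Δλ/2)=0.7139769997; c=2·atan2(√a, √(1-a))=2.013024113; dist=6371·c=12824.977 ≈ 12825.0 km; running total=27442.9 km
Leg 2 bearing: y=sinΔλ·cosφ2=-0.17592313, x=cosφ1·sinφ2-sinφ1·cosφ2·cosΔλ=-0.88651364; θ=atan2(y, x)=-168.7758° <0 so +360° → 191.2242° ≈ 191.2°
Leg 3: φ1=-0.7030116, φ2=0.7985335, Δφ=1.5015452, Δλ=3.0825639 rad; a=sin²(Δφ/2)+cosφ1·cosφ2·sin²(Δλ/2)=0.9972570594; c=2·atan2(√a, √(1-a))=3.036798528; dist=6371·c=19347.443 ≈ 19347.4 km; running total=46790.3 km
Leg 3 bearing: y=sinΔλ·cosφ2=0.04116389, x=cosφ1·sinφ2-sinφ1·cosφ2·cosΔλ=0.09616237; θ=atan2(y, x)=23.1741° ≈ 23.2°
Leg 4: φ1=0.7985335, φ2=0.8827875, Δφ=0.0842540, Δλ=-3.3587535 rad; a=sin²(Δφ/2)+cosφ1·cosφ2·sin²(Δλ/2)=0.4396468372; c=2·atan2(√a, √(1-a))=1.449794947; dist=6371·c=9236.644 ≈ 9236.6 km; running total=56026.9 km
Leg 4 bearing: y=sinΔλ·cosφ2=0.13681589, x=cosφ1·sinφ2-sinφ1·cosφ2·cosΔλ=0.98321483; θ=atan2(y, x)=7.9219° ≈ 7.9°
Leg 5: φ1=0.8827875, φ2=-0.6466061, Δφ=-1.5293936, Δλ=-1.4128894 rad; a=sin²(Δφ/2)+cosφ1·cosφ2·sin²(Δλ/2)=0.6928632339; c=2·atan2(√a, √(1-a))=1.966791422; dist=6371·c=12530.428 ≈ 12530.4 km; running total=68557.3 km
Leg 5 bearing: y=sinΔλ·cosφ2=-0.78820325, x=cosφ1·sinφ2-sinφ1·cosφ2·cosΔλ=-0.47953178; θ=atan2(y, x)=-121.3157° <0 so +360° → 238.6843° ≈ 238.7°
Leg 6: φ1=-0.6466061, φ2=1.2602848, Δφ=1.9068909, Δλ=3.7078543 rad; a=sin²(Δφ/2)+cosφ1·cosφ2·sin²(Δλ/2)=0.8897352936; c=2·atan2(√a, √(1-a))=2.464616584; dist=6371·c=15702.072 ≈ 15702.1 km; running total=84259.4 km
Leg 6 bearing: y=sinΔλ·cosφ2=-0.16391946, x=cosφ1·sinφ2-sinφ1·cosφ2·cosΔλ=0.60461228; θ=atan2(y, x)=-15.1691° <0 so +360° → 344.8309° ≈ 344.8°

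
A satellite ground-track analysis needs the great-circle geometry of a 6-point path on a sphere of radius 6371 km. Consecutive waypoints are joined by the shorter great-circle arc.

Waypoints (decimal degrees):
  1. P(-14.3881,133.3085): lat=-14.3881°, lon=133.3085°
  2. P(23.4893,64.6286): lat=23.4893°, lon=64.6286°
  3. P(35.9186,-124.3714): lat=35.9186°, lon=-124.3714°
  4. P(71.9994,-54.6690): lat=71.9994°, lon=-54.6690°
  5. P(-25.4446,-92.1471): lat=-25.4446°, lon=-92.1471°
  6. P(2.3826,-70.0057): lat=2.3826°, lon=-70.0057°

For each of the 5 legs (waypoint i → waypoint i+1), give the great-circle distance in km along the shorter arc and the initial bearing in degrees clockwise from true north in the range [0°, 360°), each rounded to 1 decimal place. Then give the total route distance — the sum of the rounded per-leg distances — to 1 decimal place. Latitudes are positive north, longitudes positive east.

Leg 1: dist=8568.6 km, bearing=298.8°
Leg 2: dist=13341.8 km, bearing=8.4°
Leg 3: dist=5543.5 km, bearing=22.3°
Leg 4: dist=11207.0 km, bearing=214.0°
Leg 5: dist=3906.5 km, bearing=40.9°
Total: 42567.4 km

Leg 1: φ1=-0.2511197, φ2=0.4099656, Δφ=0.6610853, Δλ=-1.1986904 rad; a=sin²(Δφ/2)+cosφ1·cosφ2·sin²(Δλ/2)=0.3880254127; c=2·atan2(√a, √(1-a))=1.344931636; dist=6371·c=8568.559 ≈ 8568.6 km; running total=8568.6 km
Leg 1 bearing: y=sinΔλ·cosφ2=-0.85436927, x=cosφ1·sinφ2-sinφ1·cosφ2·cosΔλ=0.46893488; θ=atan2(y, x)=-61.2391° <0 so +360° → 298.7609° ≈ 298.8°
Leg 2: φ1=0.4099656, φ2=0.6268978, Δφ=0.2169322, Δλ=-3.2986723 rad; a=sin²(Δφ/2)+cosφ1·cosφ2·sin²(Δλ/2)=0.7498891689; c=2·atan2(√a, √(1-a))=2.094139168; dist=6371·c=13341.761 ≈ 13341.8 km; running total=21910.4 km
Leg 2 bearing: y=sinΔλ·cosφ2=0.12668865, x=cosφ1·sinφ2-sinφ1·cosφ2·cosΔλ=0.85683814; θ=atan2(y, x)=8.4106° ≈ 8.4°
Leg 3: φ1=0.6268978, φ2=1.2566266, Δφ=0.6297288, Δλ=1.2165364 rad; a=sin²(Δφ/2)+cosφ1·cosφ2·sin²(Δλ/2)=0.1776311322; c=2·atan2(√a, √(1-a))=0.870116190; dist=6371·c=5543.510 ≈ 5543.5 km; running total=27453.9 km
Leg 3 bearing: y=sinΔλ·cosφ2=0.28983745, x=cosφ1·sinφ2-sinφ1·cosφ2·cosΔλ=0.70732419; θ=atan2(y, x)=22.2822° ≈ 22.3°
Leg 4: φ1=1.2566266, φ2=-0.4440920, Δφ=-1.7007186, Δλ=-0.6541162 rad; a=sin²(Δφ/2)+cosφ1·cosφ2·sin²(Δλ/2)=0.5935786458; c=2·atan2(√a, √(1-a))=1.759063828; dist=6371·c=11206.996 ≈ 11207.0 km; running total=38660.9 km
Leg 4 bearing: y=sinΔλ·cosφ2=-0.54943839, x=cosφ1·sinφ2-sinφ1·cosφ2·cosΔλ=-0.81430314; θ=atan2(y, x)=-145.9911° <0 so +360° → 214.0089° ≈ 214.0°
Leg 5: φ1=-0.4440920, φ2=0.0415842, Δφ=0.4856763, Δλ=0.3864403 rad; a=sin²(Δφ/2)+cosφ1·cosφ2·sin²(Δλ/2)=0.0910866952; c=2·atan2(√a, √(1-a))=0.613172265; dist=6371·c=3906.520 ≈ 3906.5 km; running total=42567.4 km
Leg 5 bearing: y=sinΔλ·cosφ2=0.37656782, x=cosφ1·sinφ2-sinφ1·cosφ2·cosΔλ=0.43515091; θ=atan2(y, x)=40.8720° ≈ 40.9°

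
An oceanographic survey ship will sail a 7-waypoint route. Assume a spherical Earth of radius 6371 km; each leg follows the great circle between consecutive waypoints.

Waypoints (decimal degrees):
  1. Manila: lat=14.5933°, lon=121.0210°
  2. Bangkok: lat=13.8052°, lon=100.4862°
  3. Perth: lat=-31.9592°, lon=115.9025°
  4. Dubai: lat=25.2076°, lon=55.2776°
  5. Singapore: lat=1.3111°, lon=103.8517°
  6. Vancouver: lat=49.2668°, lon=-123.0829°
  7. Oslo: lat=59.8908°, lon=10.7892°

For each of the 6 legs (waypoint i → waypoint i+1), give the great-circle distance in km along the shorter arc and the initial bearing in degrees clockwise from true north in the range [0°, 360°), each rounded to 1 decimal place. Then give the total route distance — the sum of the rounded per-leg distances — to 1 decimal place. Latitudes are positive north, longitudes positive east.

Leg 1: φ1=0.2547011, φ2=0.2409462, Δφ=-0.0137549, Δλ=-0.3583999 rad; a=sin²(Δφ/2)+cosφ1·cosφ2·sin²(Δλ/2)=0.0299045360; c=2·atan2(√a, √(1-a))=0.347605969; dist=6371·c=2214.598 ≈ 2214.6 km; running total=2214.6 km
Leg 1 bearing: y=sinΔλ·cosφ2=-0.34064322, x=cosφ1·sinφ2-sinφ1·cosφ2·cosΔλ=0.00179249; θ=atan2(y, x)=-89.6985° <0 so +360° → 270.3015° ≈ 270.3°
Leg 2: φ1=0.2409462, φ2=-0.5577933, Δφ=-0.7987395, Δλ=0.2690652 rad; a=sin²(Δφ/2)+cosφ1·cosφ2·sin²(Δλ/2)=0.1660171265; c=2·atan2(√a, √(1-a))=0.839324410; dist=6371·c=5347.336 ≈ 5347.3 km; running total=7561.9 km
Leg 2 bearing: y=sinΔλ·cosφ2=0.22553720, x=cosφ1·sinφ2-sinφ1·cosφ2·cosΔλ=-0.70919301; θ=atan2(y, x)=162.3583° ≈ 162.4°
Leg 3: φ1=-0.5577933, φ2=0.4399556, Δφ=0.9977489, Δλ=-1.0581041 rad; a=sin²(Δφ/2)+cosφ1·cosφ2·sin²(Δλ/2)=0.4244465662; c=2·atan2(√a, √(1-a))=1.419108425; dist=6371·c=9041.140 ≈ 9041.1 km; running total=16603.0 km
Leg 3 bearing: y=sinΔλ·cosφ2=-0.78844156, x=cosφ1·sinφ2-sinφ1·cosφ2·cosΔλ=0.59626053; θ=atan2(y, x)=-52.9015° <0 so +360° → 307.0985° ≈ 307.1°
Leg 4: φ1=0.4399556, φ2=0.0228830, Δφ=-0.4170726, Δλ=0.8477780 rad; a=sin²(Δφ/2)+cosφ1·cosφ2·sin²(Δλ/2)=0.1958847394; c=2·atan2(√a, √(1-a))=0.916966880; dist=6371·c=5841.996 ≈ 5842.0 km; running total=22445.0 km
Leg 4 bearing: y=sinΔλ·cosφ2=0.74961575, x=cosφ1·sinφ2-sinφ1·cosφ2·cosΔλ=-0.26102081; θ=atan2(y, x)=109.1984° ≈ 109.2°
Leg 5: φ1=0.0228830, φ2=0.8598679, Δφ=0.8369849, Δλ=-3.9607560 rad; a=sin²(Δφ/2)+cosφ1·cosφ2·sin²(Δλ/2)=0.7140595652; c=2·atan2(√a, √(1-a))=2.013206828; dist=6371·c=12826.141 ≈ 12826.1 km; running total=35271.1 km
Leg 5 bearing: y=sinΔλ·cosφ2=0.47672750, x=cosφ1·sinφ2-sinφ1·cosφ2·cosΔλ=0.76775315; θ=atan2(y, x)=31.8377° ≈ 31.8°
Leg 6: φ1=0.8598679, φ2=1.0452917, Δφ=0.1854238, Δλ=2.3365089 rad; a=sin²(Δφ/2)+cosφ1·cosφ2·sin²(Δλ/2)=0.2856769805; c=2·atan2(√a, √(1-a))=1.127802703; dist=6371·c=7185.231 ≈ 7185.2 km; running total=42456.3 km
Leg 6 bearing: y=sinΔλ·cosφ2=0.36163355, x=cosφ1·sinφ2-sinφ1·cosφ2·cosΔλ=0.82793946; θ=atan2(y, x)=23.5951° ≈ 23.6°

Leg 1: dist=2214.6 km, bearing=270.3°
Leg 2: dist=5347.3 km, bearing=162.4°
Leg 3: dist=9041.1 km, bearing=307.1°
Leg 4: dist=5842.0 km, bearing=109.2°
Leg 5: dist=12826.1 km, bearing=31.8°
Leg 6: dist=7185.2 km, bearing=23.6°
Total: 42456.3 km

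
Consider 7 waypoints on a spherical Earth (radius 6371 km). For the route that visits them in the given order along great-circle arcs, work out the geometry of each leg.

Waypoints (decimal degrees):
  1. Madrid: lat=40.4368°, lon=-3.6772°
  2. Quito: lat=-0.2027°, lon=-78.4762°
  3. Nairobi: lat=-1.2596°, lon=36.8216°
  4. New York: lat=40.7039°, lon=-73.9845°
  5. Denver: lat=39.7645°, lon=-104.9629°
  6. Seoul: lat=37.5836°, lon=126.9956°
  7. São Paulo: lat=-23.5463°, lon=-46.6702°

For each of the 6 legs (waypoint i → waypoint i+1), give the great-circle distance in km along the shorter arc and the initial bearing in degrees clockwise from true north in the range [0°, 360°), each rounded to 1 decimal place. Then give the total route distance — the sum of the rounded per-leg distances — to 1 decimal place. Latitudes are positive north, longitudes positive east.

Leg 1: dist=8742.4 km, bearing=259.9°
Leg 2: dist=12819.2 km, bearing=91.5°
Leg 3: dist=11839.2 km, bearing=312.4°
Leg 4: dist=2618.1 km, bearing=277.9°
Leg 5: dist=9913.6 km, bearing=321.4°
Leg 6: dist=18341.7 km, bearing=337.1°
Total: 64274.2 km

Leg 1: φ1=0.7057553, φ2=-0.0035378, Δφ=-0.7092931, Δλ=-1.3054888 rad; a=sin²(Δφ/2)+cosφ1·cosφ2·sin²(Δλ/2)=0.4013625713; c=2·atan2(√a, √(1-a))=1.372218957; dist=6371·c=8742.407 ≈ 8742.4 km; running total=8742.4 km
Leg 1 bearing: y=sinΔλ·cosφ2=-0.96500588, x=cosφ1·sinφ2-sinφ1·cosφ2·cosΔλ=-0.17276077; θ=atan2(y, x)=-100.1499° <0 so +360° → 259.8501° ≈ 259.9°
Leg 2: φ1=-0.0035378, φ2=-0.0219842, Δφ=-0.0184464, Δλ=2.0123262 rad; a=sin²(Δφ/2)+cosφ1·cosφ2·sin²(Δλ/2)=0.7135697236; c=2·atan2(√a, √(1-a))=2.012123053; dist=6371·c=12819.236 ≈ 12819.2 km; running total=21561.6 km
Leg 2 bearing: y=sinΔλ·cosφ2=0.90388049, x=cosφ1·sinφ2-sinφ1·cosφ2·cosΔλ=-0.02349367; θ=atan2(y, x)=91.4889° ≈ 91.5°
Leg 3: φ1=-0.0219842, φ2=0.7104171, Δφ=0.7324012, Δλ=-1.9339313 rad; a=sin²(Δφ/2)+cosφ1·cosφ2·sin²(Δλ/2)=0.6417746089; c=2·atan2(√a, √(1-a))=1.858289542; dist=6371·c=11839.163 ≈ 11839.2 km; running total=33400.8 km
Leg 3 bearing: y=sinΔλ·cosφ2=-0.70865328, x=cosφ1·sinφ2-sinφ1·cosφ2·cosΔλ=0.64607303; θ=atan2(y, x)=-47.6448° <0 so +360° → 312.3552° ≈ 312.4°
Leg 4: φ1=0.7104171, φ2=0.6940215, Δφ=-0.0163956, Δλ=-0.5406751 rad; a=sin²(Δφ/2)+cosφ1·cosφ2·sin²(Δλ/2)=0.0416269948; c=2·atan2(√a, √(1-a))=0.410939285; dist=6371·c=2618.094 ≈ 2618.1 km; running total=36018.9 km
Leg 4 bearing: y=sinΔλ·cosφ2=-0.39565104, x=cosφ1·sinφ2-sinφ1·cosφ2·cosΔλ=0.05510908; θ=atan2(y, x)=-82.0705° <0 so +360° → 277.9295° ≈ 277.9°
Leg 5: φ1=0.6940215, φ2=0.6559576, Δφ=-0.0380639, Δλ=4.0484396 rad; a=sin²(Δφ/2)+cosφ1·cosφ2·sin²(Δλ/2)=0.4926271961; c=2·atan2(√a, √(1-a))=1.556050185; dist=6371·c=9913.596 ≈ 9913.6 km; running total=45932.5 km
Leg 5 bearing: y=sinΔλ·cosφ2=-0.62411681, x=cosφ1·sinφ2-sinφ1·cosφ2·cosΔλ=0.78119190; θ=atan2(y, x)=-38.6224° <0 so +360° → 321.3776° ≈ 321.4°
Leg 6: φ1=0.6559576, φ2=-0.4109605, Δφ=-1.0669180, Δλ=-3.0310400 rad; a=sin²(Δφ/2)+cosφ1·cosφ2·sin²(Δλ/2)=0.9828515292; c=2·atan2(√a, √(1-a))=2.878933934; dist=6371·c=18341.688 ≈ 18341.7 km; running total=64274.2 km
Leg 6 bearing: y=sinΔλ·cosφ2=-0.10114144, x=cosφ1·sinφ2-sinφ1·cosφ2·cosΔλ=0.23914015; θ=atan2(y, x)=-22.9253° <0 so +360° → 337.0747° ≈ 337.1°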